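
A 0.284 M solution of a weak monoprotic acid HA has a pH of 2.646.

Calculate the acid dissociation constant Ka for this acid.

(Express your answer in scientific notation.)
K_a = 1.81e-05

[H⁺] = 10^(−pH) = 10^(−2.646) = 2.259e-03 M. For HA ⇌ H⁺ + A⁻, Ka = x²/(C − x) = (2.259e-03)²/(0.284 − 2.259e-03) = 1.81e-05.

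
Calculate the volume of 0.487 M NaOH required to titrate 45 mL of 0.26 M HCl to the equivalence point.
V_{base} = 24.0 mL

At equivalence: moles acid = moles base.
moles HCl = 0.26 M × 0.045 L = 0.0117 mol
V_NaOH = 0.0117 mol ÷ 0.487 M = 0.02402 L = 24.0 mL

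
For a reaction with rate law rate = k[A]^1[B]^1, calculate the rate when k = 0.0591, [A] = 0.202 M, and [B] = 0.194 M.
0.002316 M/s

rate = k·[A]^1·[B]^1 = 0.0591·(0.202)^1·(0.194)^1 = 0.0591·0.202·0.194 = 0.002316 M/s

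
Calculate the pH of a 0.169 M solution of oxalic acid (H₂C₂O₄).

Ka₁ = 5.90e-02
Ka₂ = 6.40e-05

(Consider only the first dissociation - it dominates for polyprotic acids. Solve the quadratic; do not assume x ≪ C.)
pH = 1.13

x² + Ka₁·x − Ka₁·C = 0 with Ka₁ = 5.90e-02, C = 0.169.
x = (−Ka₁ + √(Ka₁² + 4·Ka₁·C))/2 = 7.4621e-02 M, so pH = 1.13.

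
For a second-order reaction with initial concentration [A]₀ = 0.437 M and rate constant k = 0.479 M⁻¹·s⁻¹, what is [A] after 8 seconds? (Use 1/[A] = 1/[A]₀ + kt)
0.1634 M

1/[A] = 1/[A]₀ + k·t = 1/0.437 + (0.479)·(8) = 2.2883 + 3.8320 = 6.1203
[A] = 1/6.1203 = 0.1634 M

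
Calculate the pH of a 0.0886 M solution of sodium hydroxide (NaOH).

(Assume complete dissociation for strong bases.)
pH = 12.95

[OH⁻] = 0.0886 M for strong base. pOH = -log[OH⁻] = 1.05, pH = 14 - pOH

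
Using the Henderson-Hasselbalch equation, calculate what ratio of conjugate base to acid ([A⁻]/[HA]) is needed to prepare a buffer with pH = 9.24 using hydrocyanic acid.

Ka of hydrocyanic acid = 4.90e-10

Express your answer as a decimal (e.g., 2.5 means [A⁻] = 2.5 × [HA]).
[A⁻]/[HA] = 0.852

pKa = −log(4.90e-10) = 9.3098. pH = pKa + log([A⁻]/[HA]). 9.24 = 9.3098 + log(ratio). log(ratio) = 9.24 − 9.3098 = -0.0698. ratio = 10^(-0.0698) = 0.852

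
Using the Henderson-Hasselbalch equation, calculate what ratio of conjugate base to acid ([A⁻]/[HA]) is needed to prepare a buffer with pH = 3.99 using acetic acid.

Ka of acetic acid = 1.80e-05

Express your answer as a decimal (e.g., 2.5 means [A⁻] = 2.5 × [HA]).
[A⁻]/[HA] = 0.176

pKa = −log(1.80e-05) = 4.7447. pH = pKa + log([A⁻]/[HA]). 3.99 = 4.7447 + log(ratio). log(ratio) = 3.99 − 4.7447 = -0.7547. ratio = 10^(-0.7547) = 0.176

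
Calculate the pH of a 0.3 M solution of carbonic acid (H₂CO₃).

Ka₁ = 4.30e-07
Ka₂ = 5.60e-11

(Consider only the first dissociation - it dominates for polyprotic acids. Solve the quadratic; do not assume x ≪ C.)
pH = 3.44

x² + Ka₁·x − Ka₁·C = 0 with Ka₁ = 4.30e-07, C = 0.3.
x = (−Ka₁ + √(Ka₁² + 4·Ka₁·C))/2 = 3.5895e-04 M, so pH = 3.44.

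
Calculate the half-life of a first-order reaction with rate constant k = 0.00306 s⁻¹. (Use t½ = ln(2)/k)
226.52 s

t½ = ln(2)/k = 0.6931/0.00306 = 226.52 s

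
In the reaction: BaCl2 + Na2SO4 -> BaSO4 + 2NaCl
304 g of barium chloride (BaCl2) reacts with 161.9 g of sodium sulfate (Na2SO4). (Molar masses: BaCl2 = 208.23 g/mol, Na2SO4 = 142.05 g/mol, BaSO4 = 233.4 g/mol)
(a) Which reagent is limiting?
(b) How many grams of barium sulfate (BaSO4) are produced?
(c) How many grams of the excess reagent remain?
(a) Na2SO4, (b) 266 g, (c) 66.67 g

Moles of BaCl2 = 304 g ÷ 208.23 g/mol = 1.45992 mol
Moles of Na2SO4 = 161.9 g ÷ 142.05 g/mol = 1.13974 mol
Moles ÷ coefficient: BaCl2: 1.45992/1 = 1.46, Na2SO4: 1.13974/1 = 1.14
(a) Na2SO4 has the smaller value, so Na2SO4 is the limiting reagent.
(b) Moles of BaSO4 = 1.13974 mol Na2SO4 × (1/1) = 1.13974 mol; mass = 1.13974 mol × 233.4 g/mol = 266 g
(c) BaCl2 consumed = 1.13974 × (1/1) = 1.13974 mol; remaining = 1.45992 − 1.13974 = 0.320185 mol; mass = 0.320185 mol × 208.23 g/mol = 66.67 g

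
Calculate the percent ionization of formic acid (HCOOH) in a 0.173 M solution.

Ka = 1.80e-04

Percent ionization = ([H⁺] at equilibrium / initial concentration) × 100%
Percent ionization = 3.17%

Let x = [H⁺]. Ka = x²/(C - x) ⇒ x² + (1.80e-04)x - (1.80e-04)(0.173) = 0. x = 5.4910e-03. Percent = (5.4910e-03/0.173) × 100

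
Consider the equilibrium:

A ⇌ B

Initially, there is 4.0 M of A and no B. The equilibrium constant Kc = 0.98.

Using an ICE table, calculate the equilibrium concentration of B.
[B] = 1.980 M

ICE: [A] = 4.0 − x, [B] = x.
Kc = x/(4.0 − x) = 0.98 ⇒ x = 0.98·4.0/(1 + 0.98) = 3.92/1.98 = 1.98.
[B] = x = 1.980 M.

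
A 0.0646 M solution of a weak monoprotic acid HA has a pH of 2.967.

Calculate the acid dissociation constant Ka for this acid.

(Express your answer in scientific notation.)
K_a = 1.83e-05

[H⁺] = 10^(−pH) = 10^(−2.967) = 1.079e-03 M. For HA ⇌ H⁺ + A⁻, Ka = x²/(C − x) = (1.079e-03)²/(0.0646 − 1.079e-03) = 1.83e-05.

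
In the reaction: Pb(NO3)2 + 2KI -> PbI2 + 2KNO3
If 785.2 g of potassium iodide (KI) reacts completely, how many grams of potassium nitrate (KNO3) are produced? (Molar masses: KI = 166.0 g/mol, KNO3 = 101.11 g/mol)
Moles of KI = 785.2 g ÷ 166.0 g/mol = 4.73012 mol
Mole ratio: 2 mol KNO3 / 2 mol KI
Moles of KNO3 = 4.73012 × (2/2) = 4.73012 mol
Mass of KNO3 = 4.73012 mol × 101.11 g/mol = 478.3 g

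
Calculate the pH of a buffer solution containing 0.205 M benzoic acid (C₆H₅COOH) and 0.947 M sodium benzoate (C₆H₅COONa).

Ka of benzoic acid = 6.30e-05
pH = 4.87

pKa = -log(6.30e-05) = 4.20. pH = pKa + log([A⁻]/[HA]) = 4.20 + log(0.947/0.205)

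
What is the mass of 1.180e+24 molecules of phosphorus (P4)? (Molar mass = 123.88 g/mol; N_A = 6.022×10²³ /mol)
Moles = 1.180e+24 ÷ 6.022×10²³ = 1.95948 mol
Mass = 1.95948 mol × 123.88 g/mol = 242.7 g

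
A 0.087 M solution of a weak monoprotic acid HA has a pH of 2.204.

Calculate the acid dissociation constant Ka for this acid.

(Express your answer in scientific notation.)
K_a = 4.84e-04

[H⁺] = 10^(−pH) = 10^(−2.204) = 6.252e-03 M. For HA ⇌ H⁺ + A⁻, Ka = x²/(C − x) = (6.252e-03)²/(0.087 − 6.252e-03) = 4.84e-04.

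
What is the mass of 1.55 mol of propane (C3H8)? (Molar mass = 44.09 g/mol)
Mass = 1.55 mol × 44.09 g/mol = 68.34 g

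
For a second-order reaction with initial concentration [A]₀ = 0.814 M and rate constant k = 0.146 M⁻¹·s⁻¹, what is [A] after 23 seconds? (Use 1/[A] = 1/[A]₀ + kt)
0.2180 M

1/[A] = 1/[A]₀ + k·t = 1/0.814 + (0.146)·(23) = 1.2285 + 3.3580 = 4.5865
[A] = 1/4.5865 = 0.2180 M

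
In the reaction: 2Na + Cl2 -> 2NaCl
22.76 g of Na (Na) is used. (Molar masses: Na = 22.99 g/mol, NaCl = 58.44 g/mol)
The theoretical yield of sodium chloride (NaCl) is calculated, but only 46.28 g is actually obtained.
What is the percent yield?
Moles of Na = 22.76 g ÷ 22.99 g/mol = 0.989996 mol
Mole ratio: 2 mol NaCl / 2 mol Na
Moles of NaCl = 0.989996 × (2/2) = 0.989996 mol
Theoretical yield = 0.989996 mol × 58.44 g/mol = 57.855 g
Actual yield = 46.28 g
Percent yield = (46.28 / 57.855) × 100% = 80.0%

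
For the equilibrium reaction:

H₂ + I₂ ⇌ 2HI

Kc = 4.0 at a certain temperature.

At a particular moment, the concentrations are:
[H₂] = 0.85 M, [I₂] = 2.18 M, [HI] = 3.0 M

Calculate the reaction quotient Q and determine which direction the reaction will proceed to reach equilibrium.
Q = 4.857, Q > K, reaction proceeds reverse (toward reactants)

Q = ([HI]^2) / ([H₂] × [I₂])
  = ((3.0)^2) / ((0.85)·(2.18)) = 9/1.853 = 4.857
Since Q = 4.857 > Kc = 4.0, the reaction proceeds reverse (toward reactants) to reach equilibrium.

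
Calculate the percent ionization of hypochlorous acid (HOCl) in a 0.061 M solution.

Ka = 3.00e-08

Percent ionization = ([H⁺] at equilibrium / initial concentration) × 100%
Percent ionization = 0.0701%

Let x = [H⁺]. Ka = x²/(C - x) ⇒ x² + (3.00e-08)x - (3.00e-08)(0.061) = 0. x = 4.2764e-05. Percent = (4.2764e-05/0.061) × 100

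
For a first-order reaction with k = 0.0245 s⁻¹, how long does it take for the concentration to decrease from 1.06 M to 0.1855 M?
71.14 s

From ln[A] = ln[A]₀ - k·t: t = ln([A]₀/[A])/k = ln(1.06/0.1855)/0.0245 = ln(5.7143)/0.0245 = 1.7430/0.0245 = 71.14 s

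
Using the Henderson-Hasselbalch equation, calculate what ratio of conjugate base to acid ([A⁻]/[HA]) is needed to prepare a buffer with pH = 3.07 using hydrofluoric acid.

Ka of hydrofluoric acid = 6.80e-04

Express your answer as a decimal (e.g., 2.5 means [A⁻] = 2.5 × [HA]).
[A⁻]/[HA] = 0.799

pKa = −log(6.80e-04) = 3.1675. pH = pKa + log([A⁻]/[HA]). 3.07 = 3.1675 + log(ratio). log(ratio) = 3.07 − 3.1675 = -0.0975. ratio = 10^(-0.0975) = 0.799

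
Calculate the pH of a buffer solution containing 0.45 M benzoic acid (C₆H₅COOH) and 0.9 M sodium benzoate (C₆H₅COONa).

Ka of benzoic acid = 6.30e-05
pH = 4.50

pKa = -log(6.30e-05) = 4.20. pH = pKa + log([A⁻]/[HA]) = 4.20 + log(0.9/0.45)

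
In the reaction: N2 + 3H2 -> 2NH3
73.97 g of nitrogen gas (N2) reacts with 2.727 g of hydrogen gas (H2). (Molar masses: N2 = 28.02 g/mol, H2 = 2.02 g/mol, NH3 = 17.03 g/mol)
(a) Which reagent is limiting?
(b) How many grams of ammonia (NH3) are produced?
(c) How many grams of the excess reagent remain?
(a) H2, (b) 15.33 g, (c) 61.36 g

Moles of N2 = 73.97 g ÷ 28.02 g/mol = 2.6399 mol
Moles of H2 = 2.727 g ÷ 2.02 g/mol = 1.35 mol
Moles ÷ coefficient: N2: 2.6399/1 = 2.64, H2: 1.35/3 = 0.45
(a) H2 has the smaller value, so H2 is the limiting reagent.
(b) Moles of NH3 = 1.35 mol H2 × (2/3) = 0.9 mol; mass = 0.9 mol × 17.03 g/mol = 15.33 g
(c) N2 consumed = 1.35 × (1/3) = 0.45 mol; remaining = 2.6399 − 0.45 = 2.1899 mol; mass = 2.1899 mol × 28.02 g/mol = 61.36 g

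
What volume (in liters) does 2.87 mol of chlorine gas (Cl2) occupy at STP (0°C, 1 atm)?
At STP, 1 mol of gas occupies 22.4 L
Volume = 2.87 mol × 22.4 L/mol = 64.29 L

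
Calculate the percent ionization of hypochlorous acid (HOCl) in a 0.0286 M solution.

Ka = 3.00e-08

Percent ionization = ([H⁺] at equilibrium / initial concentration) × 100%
Percent ionization = 0.102%

Let x = [H⁺]. Ka = x²/(C - x) ⇒ x² + (3.00e-08)x - (3.00e-08)(0.0286) = 0. x = 2.9277e-05. Percent = (2.9277e-05/0.0286) × 100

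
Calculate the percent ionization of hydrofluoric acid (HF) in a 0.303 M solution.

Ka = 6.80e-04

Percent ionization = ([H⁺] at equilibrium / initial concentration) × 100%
Percent ionization = 4.63%

Let x = [H⁺]. Ka = x²/(C - x) ⇒ x² + (6.80e-04)x - (6.80e-04)(0.303) = 0. x = 1.4018e-02. Percent = (1.4018e-02/0.303) × 100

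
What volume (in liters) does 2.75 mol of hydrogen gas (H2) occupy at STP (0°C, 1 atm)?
At STP, 1 mol of gas occupies 22.4 L
Volume = 2.75 mol × 22.4 L/mol = 61.60 L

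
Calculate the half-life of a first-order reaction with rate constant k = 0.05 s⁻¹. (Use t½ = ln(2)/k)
13.86 s

t½ = ln(2)/k = 0.6931/0.05 = 13.86 s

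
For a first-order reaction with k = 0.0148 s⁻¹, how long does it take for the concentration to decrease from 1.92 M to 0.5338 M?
86.49 s

From ln[A] = ln[A]₀ - k·t: t = ln([A]₀/[A])/k = ln(1.92/0.5338)/0.0148 = ln(3.5969)/0.0148 = 1.2801/0.0148 = 86.49 s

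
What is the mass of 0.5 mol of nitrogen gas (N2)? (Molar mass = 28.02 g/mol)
Mass = 0.5 mol × 28.02 g/mol = 14.01 g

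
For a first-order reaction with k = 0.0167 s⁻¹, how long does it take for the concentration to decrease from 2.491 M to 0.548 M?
90.67 s

From ln[A] = ln[A]₀ - k·t: t = ln([A]₀/[A])/k = ln(2.491/0.548)/0.0167 = ln(4.5456)/0.0167 = 1.5142/0.0167 = 90.67 s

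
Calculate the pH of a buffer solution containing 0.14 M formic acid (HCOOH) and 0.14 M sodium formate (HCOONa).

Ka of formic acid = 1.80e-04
pH = 3.74

pKa = -log(1.80e-04) = 3.74. pH = pKa + log([A⁻]/[HA]) = 3.74 + log(0.14/0.14)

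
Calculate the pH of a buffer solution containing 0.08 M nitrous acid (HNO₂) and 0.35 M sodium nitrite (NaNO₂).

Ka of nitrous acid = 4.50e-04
pH = 3.99

pKa = -log(4.50e-04) = 3.35. pH = pKa + log([A⁻]/[HA]) = 3.35 + log(0.35/0.08)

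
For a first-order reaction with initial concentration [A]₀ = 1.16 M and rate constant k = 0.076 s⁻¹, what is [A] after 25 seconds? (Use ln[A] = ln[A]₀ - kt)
0.1735 M

ln[A] = ln[A]₀ - k·t = ln(1.16) - (0.076)·(25) = 0.1484 - 1.9000 = -1.7516
[A] = e^(-1.7516) = 0.1735 M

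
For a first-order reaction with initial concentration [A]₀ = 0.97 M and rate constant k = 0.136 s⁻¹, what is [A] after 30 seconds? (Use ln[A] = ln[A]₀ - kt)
0.0164 M

ln[A] = ln[A]₀ - k·t = ln(0.97) - (0.136)·(30) = -0.0305 - 4.0800 = -4.1105
[A] = e^(-4.1105) = 0.0164 M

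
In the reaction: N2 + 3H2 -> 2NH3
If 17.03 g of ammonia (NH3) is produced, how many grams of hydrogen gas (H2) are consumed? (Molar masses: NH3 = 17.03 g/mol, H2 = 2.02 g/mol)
Moles of NH3 = 17.03 g ÷ 17.03 g/mol = 1 mol
Mole ratio: 3 mol H2 / 2 mol NH3
Moles of H2 = 1 × (3/2) = 1.5 mol
Mass of H2 = 1.5 mol × 2.02 g/mol = 3.03 g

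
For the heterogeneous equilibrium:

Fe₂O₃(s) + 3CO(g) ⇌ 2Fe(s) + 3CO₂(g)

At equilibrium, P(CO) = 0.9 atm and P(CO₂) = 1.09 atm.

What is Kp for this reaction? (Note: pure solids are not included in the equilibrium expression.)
K_p = 1.776

Solids (Fe₂O₃, Fe) are excluded.
Kp = P(CO₂)³/P(CO)³ = (1.09)³/(0.9)³ = 1.295/0.729 = 1.776.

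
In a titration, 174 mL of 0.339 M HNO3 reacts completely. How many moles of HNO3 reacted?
Moles = Molarity × Volume (L)
Moles = 0.339 M × 0.174 L = 0.05899 mol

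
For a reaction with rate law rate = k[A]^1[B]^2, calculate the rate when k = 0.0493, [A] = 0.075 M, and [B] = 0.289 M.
0.0003088 M/s

rate = k·[A]^1·[B]^2 = 0.0493·(0.075)^1·(0.289)^2 = 0.0493·0.075·0.083521 = 0.0003088 M/s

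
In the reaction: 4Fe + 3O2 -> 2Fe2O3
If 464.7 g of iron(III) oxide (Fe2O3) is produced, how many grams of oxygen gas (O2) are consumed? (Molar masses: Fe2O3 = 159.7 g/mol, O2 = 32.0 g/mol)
Moles of Fe2O3 = 464.7 g ÷ 159.7 g/mol = 2.90983 mol
Mole ratio: 3 mol O2 / 2 mol Fe2O3
Moles of O2 = 2.90983 × (3/2) = 4.36475 mol
Mass of O2 = 4.36475 mol × 32.0 g/mol = 139.7 g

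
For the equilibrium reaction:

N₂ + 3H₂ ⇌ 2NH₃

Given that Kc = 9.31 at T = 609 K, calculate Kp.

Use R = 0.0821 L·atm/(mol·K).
K_p = 0.0037

Δn = (moles gaseous products) − (moles gaseous reactants) = -2
T = 609 K; RT = 0.0821 × 609 = 49.9989
Kp = Kc·(RT)^Δn = 9.31 × (49.9989)^-2 = 9.31 × 0.000400018 = 0.0037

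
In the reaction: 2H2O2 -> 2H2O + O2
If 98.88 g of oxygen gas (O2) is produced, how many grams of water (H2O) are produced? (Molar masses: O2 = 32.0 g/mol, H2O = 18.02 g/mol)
Moles of O2 = 98.88 g ÷ 32.0 g/mol = 3.09 mol
Mole ratio: 2 mol H2O / 1 mol O2
Moles of H2O = 3.09 × (2/1) = 6.18 mol
Mass of H2O = 6.18 mol × 18.02 g/mol = 111.4 g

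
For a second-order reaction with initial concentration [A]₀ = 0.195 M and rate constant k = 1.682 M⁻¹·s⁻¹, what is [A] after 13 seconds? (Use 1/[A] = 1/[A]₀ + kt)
0.0370 M

1/[A] = 1/[A]₀ + k·t = 1/0.195 + (1.682)·(13) = 5.1282 + 21.8660 = 26.9942
[A] = 1/26.9942 = 0.0370 M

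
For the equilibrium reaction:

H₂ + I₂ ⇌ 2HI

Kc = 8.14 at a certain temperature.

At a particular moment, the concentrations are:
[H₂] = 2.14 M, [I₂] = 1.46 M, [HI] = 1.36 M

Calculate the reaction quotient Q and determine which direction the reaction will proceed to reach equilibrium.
Q = 0.592, Q < K, reaction proceeds forward (toward products)

Q = ([HI]^2) / ([H₂] × [I₂])
  = ((1.36)^2) / ((2.14)·(1.46)) = 1.8496/3.1244 = 0.592
Since Q = 0.592 < Kc = 8.14, the reaction proceeds forward (toward products) to reach equilibrium.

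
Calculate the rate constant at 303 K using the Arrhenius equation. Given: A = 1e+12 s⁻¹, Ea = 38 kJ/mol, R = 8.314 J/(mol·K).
2.81e+05 s⁻¹

k = A·exp(-Ea/(R·T)) = 1e+12·exp(-38000/(8.314·303)) = 1e+12·exp(-15.0845) = 1e+12·2.8112e-07 = 2.81e+05 s⁻¹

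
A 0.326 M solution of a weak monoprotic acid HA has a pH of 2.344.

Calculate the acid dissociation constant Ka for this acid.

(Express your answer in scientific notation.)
K_a = 6.38e-05

[H⁺] = 10^(−pH) = 10^(−2.344) = 4.529e-03 M. For HA ⇌ H⁺ + A⁻, Ka = x²/(C − x) = (4.529e-03)²/(0.326 − 4.529e-03) = 6.38e-05.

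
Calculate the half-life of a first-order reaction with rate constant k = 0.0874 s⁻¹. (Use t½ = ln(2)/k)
7.93 s

t½ = ln(2)/k = 0.6931/0.0874 = 7.93 s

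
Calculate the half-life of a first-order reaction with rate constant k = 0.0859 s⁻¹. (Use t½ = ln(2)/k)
8.07 s

t½ = ln(2)/k = 0.6931/0.0859 = 8.07 s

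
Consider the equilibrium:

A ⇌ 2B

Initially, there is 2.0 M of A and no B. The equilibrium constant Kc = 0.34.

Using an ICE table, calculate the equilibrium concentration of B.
[B] = 0.744 M

ICE: [A] = 2.0 − x, [B] = 2x.
Kc = (2x)²/(2.0 − x) = 0.34 ⇒ 4x² + 0.34x − 0.68 = 0.
x = (−0.34 + √(0.34² + 4·4·0.68))/(2·4) = (−0.34 + √10.996)/8 = 0.372.
[B] = 2x = 0.744 M.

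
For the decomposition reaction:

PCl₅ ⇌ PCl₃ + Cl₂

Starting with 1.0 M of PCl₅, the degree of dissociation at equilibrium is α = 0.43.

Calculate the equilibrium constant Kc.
K_c = 0.3244

x = α·[A]₀ = 0.43 × 1.0 = 0.43 M dissociated.
At eq: [PCl₅] = 1.0 − 0.43 = 0.57 M; [PCl₃] = [Cl₂] = x = 0.43 M.
Kc = [PCl₃][Cl₂]/[PCl₅] = (0.43)²/0.57 = 0.3244.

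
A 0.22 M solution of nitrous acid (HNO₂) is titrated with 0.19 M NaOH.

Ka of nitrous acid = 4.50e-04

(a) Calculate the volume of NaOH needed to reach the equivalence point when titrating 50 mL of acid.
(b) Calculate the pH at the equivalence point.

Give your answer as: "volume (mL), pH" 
V = 57.9 mL, pH = 8.18

(a) At equivalence: moles acid = moles base.
moles acid = 0.22 × 0.05 = 0.011 mol; V_NaOH = 0.011/0.19 = 0.05789 L = 57.9 mL.
(b) At equivalence, all acid → conjugate base A⁻ at [A⁻] = 0.011/0.1079 = 0.102 M.
Kb = Kw/Ka = 1.0e-14/4.50e-04 = 2.222e-11; [OH⁻] = √(Kb·[A⁻]) = 1.505e-06; pOH = 5.82; pH = 14 − pOH = 8.18.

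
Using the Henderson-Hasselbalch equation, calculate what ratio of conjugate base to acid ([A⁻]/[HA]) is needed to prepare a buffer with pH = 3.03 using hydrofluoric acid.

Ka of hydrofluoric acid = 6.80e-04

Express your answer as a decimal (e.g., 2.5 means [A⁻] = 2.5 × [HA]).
[A⁻]/[HA] = 0.729

pKa = −log(6.80e-04) = 3.1675. pH = pKa + log([A⁻]/[HA]). 3.03 = 3.1675 + log(ratio). log(ratio) = 3.03 − 3.1675 = -0.1375. ratio = 10^(-0.1375) = 0.729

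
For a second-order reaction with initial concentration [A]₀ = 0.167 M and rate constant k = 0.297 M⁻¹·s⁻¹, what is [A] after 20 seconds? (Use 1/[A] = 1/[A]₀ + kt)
0.0838 M

1/[A] = 1/[A]₀ + k·t = 1/0.167 + (0.297)·(20) = 5.9880 + 5.9400 = 11.9280
[A] = 1/11.9280 = 0.0838 M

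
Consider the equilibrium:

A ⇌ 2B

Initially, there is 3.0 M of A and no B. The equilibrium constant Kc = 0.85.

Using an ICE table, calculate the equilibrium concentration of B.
[B] = 1.398 M

ICE: [A] = 3.0 − x, [B] = 2x.
Kc = (2x)²/(3.0 − x) = 0.85 ⇒ 4x² + 0.85x − 2.55 = 0.
x = (−0.85 + √(0.85² + 4·4·2.55))/(2·4) = (−0.85 + √41.522)/8 = 0.69922.
[B] = 2x = 1.398 M.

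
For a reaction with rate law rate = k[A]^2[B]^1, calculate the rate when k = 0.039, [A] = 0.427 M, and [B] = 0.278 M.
0.001977 M/s

rate = k·[A]^2·[B]^1 = 0.039·(0.427)^2·(0.278)^1 = 0.039·0.182329·0.278 = 0.001977 M/s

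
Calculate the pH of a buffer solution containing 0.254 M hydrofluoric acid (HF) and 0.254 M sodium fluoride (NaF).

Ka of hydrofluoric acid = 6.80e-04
pH = 3.17

pKa = -log(6.80e-04) = 3.17. pH = pKa + log([A⁻]/[HA]) = 3.17 + log(0.254/0.254)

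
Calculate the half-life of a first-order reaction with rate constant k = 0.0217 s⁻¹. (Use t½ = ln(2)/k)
31.94 s

t½ = ln(2)/k = 0.6931/0.0217 = 31.94 s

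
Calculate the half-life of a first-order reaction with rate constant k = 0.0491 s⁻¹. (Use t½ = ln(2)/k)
14.12 s

t½ = ln(2)/k = 0.6931/0.0491 = 14.12 s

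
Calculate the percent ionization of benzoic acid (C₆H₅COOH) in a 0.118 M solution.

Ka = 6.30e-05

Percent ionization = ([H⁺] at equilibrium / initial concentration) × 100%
Percent ionization = 2.28%

Let x = [H⁺]. Ka = x²/(C - x) ⇒ x² + (6.30e-05)x - (6.30e-05)(0.118) = 0. x = 2.6952e-03. Percent = (2.6952e-03/0.118) × 100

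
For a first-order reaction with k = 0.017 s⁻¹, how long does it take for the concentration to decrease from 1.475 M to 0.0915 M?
163.53 s

From ln[A] = ln[A]₀ - k·t: t = ln([A]₀/[A])/k = ln(1.475/0.0915)/0.017 = ln(16.1202)/0.017 = 2.7801/0.017 = 163.53 s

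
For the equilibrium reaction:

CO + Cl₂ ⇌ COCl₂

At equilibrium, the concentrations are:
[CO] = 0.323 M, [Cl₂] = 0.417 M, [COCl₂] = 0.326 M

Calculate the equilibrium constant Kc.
K_c = 2.4204

Kc = ([COCl₂]) / ([CO] × [Cl₂])
   = ((0.326)) / ((0.323)·(0.417))
   = 0.326 / 0.13469 = 2.4204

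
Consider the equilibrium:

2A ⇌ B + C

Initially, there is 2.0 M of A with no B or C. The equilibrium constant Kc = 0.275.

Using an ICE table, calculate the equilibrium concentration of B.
[B] = 0.512 M

ICE: [A] = 2.0 − 2x, [B] = [C] = x.
Kc = x²/(2.0 − 2x)² = 0.275 ⇒ √Kc = x/(2.0 − 2x).
x = √0.275·2.0/(1 + 2√0.275) = 0.5244·2.0/2.0488 = 0.51191.
[B] = x = 0.512 M.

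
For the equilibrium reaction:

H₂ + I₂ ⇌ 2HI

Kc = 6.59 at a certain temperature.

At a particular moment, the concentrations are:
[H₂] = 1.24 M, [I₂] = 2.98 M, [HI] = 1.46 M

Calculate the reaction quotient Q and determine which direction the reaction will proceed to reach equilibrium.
Q = 0.577, Q < K, reaction proceeds forward (toward products)

Q = ([HI]^2) / ([H₂] × [I₂])
  = ((1.46)^2) / ((1.24)·(2.98)) = 2.1316/3.6952 = 0.5769
Since Q = 0.5769 < Kc = 6.59, the reaction proceeds forward (toward products) to reach equilibrium.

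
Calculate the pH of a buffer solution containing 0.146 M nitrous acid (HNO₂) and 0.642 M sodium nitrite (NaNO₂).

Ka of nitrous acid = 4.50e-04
pH = 3.99

pKa = -log(4.50e-04) = 3.35. pH = pKa + log([A⁻]/[HA]) = 3.35 + log(0.642/0.146)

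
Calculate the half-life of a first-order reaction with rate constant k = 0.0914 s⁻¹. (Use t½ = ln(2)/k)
7.58 s

t½ = ln(2)/k = 0.6931/0.0914 = 7.58 s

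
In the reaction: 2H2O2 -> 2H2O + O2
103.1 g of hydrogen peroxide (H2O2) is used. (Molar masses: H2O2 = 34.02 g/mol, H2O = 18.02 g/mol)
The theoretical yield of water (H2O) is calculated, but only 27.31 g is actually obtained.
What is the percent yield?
Moles of H2O2 = 103.1 g ÷ 34.02 g/mol = 3.03057 mol
Mole ratio: 2 mol H2O / 2 mol H2O2
Moles of H2O = 3.03057 × (2/2) = 3.03057 mol
Theoretical yield = 3.03057 mol × 18.02 g/mol = 54.611 g
Actual yield = 27.31 g
Percent yield = (27.31 / 54.611) × 100% = 50.0%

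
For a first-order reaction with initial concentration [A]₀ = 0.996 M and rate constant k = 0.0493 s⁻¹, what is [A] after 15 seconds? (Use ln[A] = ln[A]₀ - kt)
0.4754 M

ln[A] = ln[A]₀ - k·t = ln(0.996) - (0.0493)·(15) = -0.0040 - 0.7395 = -0.7435
[A] = e^(-0.7435) = 0.4754 M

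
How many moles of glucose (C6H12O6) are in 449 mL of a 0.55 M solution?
Moles = Molarity × Volume (L)
Moles = 0.55 M × 0.449 L = 0.247 mol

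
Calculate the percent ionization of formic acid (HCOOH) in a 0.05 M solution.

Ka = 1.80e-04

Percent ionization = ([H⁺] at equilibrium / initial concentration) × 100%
Percent ionization = 5.82%

Let x = [H⁺]. Ka = x²/(C - x) ⇒ x² + (1.80e-04)x - (1.80e-04)(0.05) = 0. x = 2.9113e-03. Percent = (2.9113e-03/0.05) × 100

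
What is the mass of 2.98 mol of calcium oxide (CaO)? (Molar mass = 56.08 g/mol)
Mass = 2.98 mol × 56.08 g/mol = 167.1 g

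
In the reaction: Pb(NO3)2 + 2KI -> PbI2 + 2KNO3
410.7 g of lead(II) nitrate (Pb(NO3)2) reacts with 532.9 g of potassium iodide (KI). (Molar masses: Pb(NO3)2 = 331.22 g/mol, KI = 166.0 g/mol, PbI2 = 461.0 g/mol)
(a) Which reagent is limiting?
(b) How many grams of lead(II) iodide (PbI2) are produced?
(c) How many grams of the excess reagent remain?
(a) Pb(NO3)2, (b) 571.6 g, (c) 121.2 g

Moles of Pb(NO3)2 = 410.7 g ÷ 331.22 g/mol = 1.23996 mol
Moles of KI = 532.9 g ÷ 166.0 g/mol = 3.21024 mol
Moles ÷ coefficient: Pb(NO3)2: 1.23996/1 = 1.24, KI: 3.21024/2 = 1.605
(a) Pb(NO3)2 has the smaller value, so Pb(NO3)2 is the limiting reagent.
(b) Moles of PbI2 = 1.23996 mol Pb(NO3)2 × (1/1) = 1.23996 mol; mass = 1.23996 mol × 461.0 g/mol = 571.6 g
(c) KI consumed = 1.23996 × (2/1) = 2.47992 mol; remaining = 3.21024 − 2.47992 = 0.730318 mol; mass = 0.730318 mol × 166.0 g/mol = 121.2 g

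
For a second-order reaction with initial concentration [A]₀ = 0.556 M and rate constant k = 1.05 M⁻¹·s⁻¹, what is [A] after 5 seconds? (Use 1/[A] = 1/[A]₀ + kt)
0.1419 M

1/[A] = 1/[A]₀ + k·t = 1/0.556 + (1.05)·(5) = 1.7986 + 5.2500 = 7.0486
[A] = 1/7.0486 = 0.1419 M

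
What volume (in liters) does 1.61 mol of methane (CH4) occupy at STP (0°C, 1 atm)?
At STP, 1 mol of gas occupies 22.4 L
Volume = 1.61 mol × 22.4 L/mol = 36.06 L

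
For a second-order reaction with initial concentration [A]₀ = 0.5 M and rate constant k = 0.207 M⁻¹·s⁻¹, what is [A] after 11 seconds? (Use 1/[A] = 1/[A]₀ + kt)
0.2338 M

1/[A] = 1/[A]₀ + k·t = 1/0.5 + (0.207)·(11) = 2.0000 + 2.2770 = 4.2770
[A] = 1/4.2770 = 0.2338 M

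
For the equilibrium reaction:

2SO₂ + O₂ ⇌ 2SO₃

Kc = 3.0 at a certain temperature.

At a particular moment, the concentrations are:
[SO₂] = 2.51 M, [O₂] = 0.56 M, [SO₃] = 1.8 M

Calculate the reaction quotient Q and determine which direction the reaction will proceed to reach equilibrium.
Q = 0.918, Q < K, reaction proceeds forward (toward products)

Q = ([SO₃]^2) / ([SO₂]^2 × [O₂])
  = ((1.8)^2) / ((2.51)^2·(0.56)) = 3.24/3.5281 = 0.9184
Since Q = 0.9184 < Kc = 3.0, the reaction proceeds forward (toward products) to reach equilibrium.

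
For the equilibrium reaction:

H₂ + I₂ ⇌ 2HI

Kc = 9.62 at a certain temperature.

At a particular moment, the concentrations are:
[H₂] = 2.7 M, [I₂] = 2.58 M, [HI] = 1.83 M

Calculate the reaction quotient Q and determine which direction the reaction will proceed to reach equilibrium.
Q = 0.481, Q < K, reaction proceeds forward (toward products)

Q = ([HI]^2) / ([H₂] × [I₂])
  = ((1.83)^2) / ((2.7)·(2.58)) = 3.3489/6.966 = 0.4807
Since Q = 0.4807 < Kc = 9.62, the reaction proceeds forward (toward products) to reach equilibrium.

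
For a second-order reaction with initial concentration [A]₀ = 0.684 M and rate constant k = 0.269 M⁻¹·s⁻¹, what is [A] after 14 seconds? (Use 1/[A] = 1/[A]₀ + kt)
0.1913 M

1/[A] = 1/[A]₀ + k·t = 1/0.684 + (0.269)·(14) = 1.4620 + 3.7660 = 5.2280
[A] = 1/5.2280 = 0.1913 M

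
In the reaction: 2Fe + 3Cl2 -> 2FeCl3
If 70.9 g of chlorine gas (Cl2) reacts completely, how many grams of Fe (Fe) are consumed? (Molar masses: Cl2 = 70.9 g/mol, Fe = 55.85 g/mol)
Moles of Cl2 = 70.9 g ÷ 70.9 g/mol = 1 mol
Mole ratio: 2 mol Fe / 3 mol Cl2
Moles of Fe = 1 × (2/3) = 0.666667 mol
Mass of Fe = 0.666667 mol × 55.85 g/mol = 37.23 g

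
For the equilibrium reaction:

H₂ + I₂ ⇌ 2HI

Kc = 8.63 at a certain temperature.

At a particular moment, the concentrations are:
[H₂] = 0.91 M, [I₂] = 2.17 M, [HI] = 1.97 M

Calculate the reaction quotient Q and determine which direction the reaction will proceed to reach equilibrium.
Q = 1.965, Q < K, reaction proceeds forward (toward products)

Q = ([HI]^2) / ([H₂] × [I₂])
  = ((1.97)^2) / ((0.91)·(2.17)) = 3.8809/1.9747 = 1.965
Since Q = 1.965 < Kc = 8.63, the reaction proceeds forward (toward products) to reach equilibrium.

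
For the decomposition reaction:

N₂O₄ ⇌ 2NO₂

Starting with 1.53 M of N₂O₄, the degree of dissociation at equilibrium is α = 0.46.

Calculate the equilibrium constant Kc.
K_c = 2.3981

x = α·[A]₀ = 0.46 × 1.53 = 0.7038 M dissociated.
At eq: [N₂O₄] = 1.53 − 0.7038 = 0.8262 M; [NO₂] = 2x = 1.408 M.
Kc = [NO₂]²/[N₂O₄] = (1.408)²/0.8262 = 2.398.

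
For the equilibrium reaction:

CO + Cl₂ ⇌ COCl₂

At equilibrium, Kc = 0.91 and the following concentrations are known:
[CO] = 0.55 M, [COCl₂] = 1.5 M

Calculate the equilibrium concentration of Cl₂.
[Cl₂] = 2.9970 M

Kc = ([COCl₂]) / ([CO] × [Cl₂]) = 0.91
[Cl₂]^1 = (product terms)/(Kc · other reactant terms) = 1.5 / (0.91 · 0.55) = 2.997
[Cl₂] = 2.9970 M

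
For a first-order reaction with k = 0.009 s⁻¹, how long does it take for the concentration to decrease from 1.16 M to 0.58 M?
77.02 s

From ln[A] = ln[A]₀ - k·t: t = ln([A]₀/[A])/k = ln(1.16/0.58)/0.009 = ln(2.0000)/0.009 = 0.6931/0.009 = 77.02 s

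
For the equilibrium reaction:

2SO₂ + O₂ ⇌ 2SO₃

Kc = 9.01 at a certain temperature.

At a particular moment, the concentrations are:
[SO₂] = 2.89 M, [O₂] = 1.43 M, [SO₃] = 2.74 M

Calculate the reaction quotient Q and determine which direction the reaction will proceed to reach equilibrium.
Q = 0.629, Q < K, reaction proceeds forward (toward products)

Q = ([SO₃]^2) / ([SO₂]^2 × [O₂])
  = ((2.74)^2) / ((2.89)^2·(1.43)) = 7.5076/11.944 = 0.6286
Since Q = 0.6286 < Kc = 9.01, the reaction proceeds forward (toward products) to reach equilibrium.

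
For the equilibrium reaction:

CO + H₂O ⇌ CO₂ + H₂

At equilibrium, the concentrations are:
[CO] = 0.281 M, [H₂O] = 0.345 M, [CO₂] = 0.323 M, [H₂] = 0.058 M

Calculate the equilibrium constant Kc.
K_c = 0.1932

Kc = ([CO₂] × [H₂]) / ([CO] × [H₂O])
   = ((0.323)·(0.058)) / ((0.281)·(0.345))
   = 0.018734 / 0.096945 = 0.1932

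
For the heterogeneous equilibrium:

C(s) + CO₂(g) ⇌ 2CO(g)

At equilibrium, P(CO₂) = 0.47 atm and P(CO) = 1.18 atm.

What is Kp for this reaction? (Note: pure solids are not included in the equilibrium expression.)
K_p = 2.963

Solid C is excluded.
Kp = P(CO)²/P(CO₂) = (1.18)²/0.47 = 1.392/0.47 = 2.963.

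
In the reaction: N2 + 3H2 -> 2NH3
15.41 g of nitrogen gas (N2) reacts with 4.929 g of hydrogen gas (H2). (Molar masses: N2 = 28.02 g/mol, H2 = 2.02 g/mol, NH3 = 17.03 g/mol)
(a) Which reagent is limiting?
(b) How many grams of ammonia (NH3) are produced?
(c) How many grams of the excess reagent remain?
(a) N2, (b) 18.73 g, (c) 1.596 g

Moles of N2 = 15.41 g ÷ 28.02 g/mol = 0.549964 mol
Moles of H2 = 4.929 g ÷ 2.02 g/mol = 2.4401 mol
Moles ÷ coefficient: N2: 0.549964/1 = 0.55, H2: 2.4401/3 = 0.8134
(a) N2 has the smaller value, so N2 is the limiting reagent.
(b) Moles of NH3 = 0.549964 mol N2 × (2/1) = 1.09993 mol; mass = 1.09993 mol × 17.03 g/mol = 18.73 g
(c) H2 consumed = 0.549964 × (3/1) = 1.64989 mol; remaining = 2.4401 − 1.64989 = 0.790206 mol; mass = 0.790206 mol × 2.02 g/mol = 1.596 g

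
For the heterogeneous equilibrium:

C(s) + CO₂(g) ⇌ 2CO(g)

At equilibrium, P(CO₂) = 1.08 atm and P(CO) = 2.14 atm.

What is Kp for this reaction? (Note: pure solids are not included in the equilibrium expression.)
K_p = 4.240

Solid C is excluded.
Kp = P(CO)²/P(CO₂) = (2.14)²/1.08 = 4.58/1.08 = 4.240.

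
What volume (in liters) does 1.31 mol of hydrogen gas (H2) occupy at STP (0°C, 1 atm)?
At STP, 1 mol of gas occupies 22.4 L
Volume = 1.31 mol × 22.4 L/mol = 29.34 L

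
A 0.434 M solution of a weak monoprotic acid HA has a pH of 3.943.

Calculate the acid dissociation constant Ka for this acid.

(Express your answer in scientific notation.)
K_a = 3.00e-08

[H⁺] = 10^(−pH) = 10^(−3.943) = 1.140e-04 M. For HA ⇌ H⁺ + A⁻, Ka = x²/(C − x) = (1.140e-04)²/(0.434 − 1.140e-04) = 3.00e-08.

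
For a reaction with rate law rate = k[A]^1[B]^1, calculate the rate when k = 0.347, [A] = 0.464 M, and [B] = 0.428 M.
0.06891 M/s

rate = k·[A]^1·[B]^1 = 0.347·(0.464)^1·(0.428)^1 = 0.347·0.464·0.428 = 0.06891 M/s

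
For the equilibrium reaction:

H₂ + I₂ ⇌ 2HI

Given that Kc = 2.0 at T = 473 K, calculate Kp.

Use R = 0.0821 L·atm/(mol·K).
K_p = 2.0000

Δn = (moles gaseous products) − (moles gaseous reactants) = 0
T = 473 K; RT = 0.0821 × 473 = 38.8333
Kp = Kc·(RT)^Δn = 2.0 × (38.8333)^0 = 2.0 × 1 = 2.0000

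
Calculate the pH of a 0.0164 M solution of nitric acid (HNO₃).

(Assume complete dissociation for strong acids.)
pH = 1.79

[H⁺] = 0.0164 M for strong acid. pH = -log[H⁺] = -log(0.0164)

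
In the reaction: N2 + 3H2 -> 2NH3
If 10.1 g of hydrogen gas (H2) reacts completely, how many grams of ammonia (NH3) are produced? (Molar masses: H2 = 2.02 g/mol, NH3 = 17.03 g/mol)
Moles of H2 = 10.1 g ÷ 2.02 g/mol = 5 mol
Mole ratio: 2 mol NH3 / 3 mol H2
Moles of NH3 = 5 × (2/3) = 3.33333 mol
Mass of NH3 = 3.33333 mol × 17.03 g/mol = 56.77 g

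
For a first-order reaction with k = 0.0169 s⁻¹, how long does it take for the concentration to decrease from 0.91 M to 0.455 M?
41.01 s

From ln[A] = ln[A]₀ - k·t: t = ln([A]₀/[A])/k = ln(0.91/0.455)/0.0169 = ln(2.0000)/0.0169 = 0.6931/0.0169 = 41.01 s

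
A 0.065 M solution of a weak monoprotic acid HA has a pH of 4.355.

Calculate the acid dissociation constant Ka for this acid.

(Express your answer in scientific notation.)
K_a = 3.00e-08

[H⁺] = 10^(−pH) = 10^(−4.355) = 4.416e-05 M. For HA ⇌ H⁺ + A⁻, Ka = x²/(C − x) = (4.416e-05)²/(0.065 − 4.416e-05) = 3.00e-08.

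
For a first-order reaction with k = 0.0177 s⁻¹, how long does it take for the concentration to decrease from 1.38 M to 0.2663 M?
92.95 s

From ln[A] = ln[A]₀ - k·t: t = ln([A]₀/[A])/k = ln(1.38/0.2663)/0.0177 = ln(5.1821)/0.0177 = 1.6452/0.0177 = 92.95 s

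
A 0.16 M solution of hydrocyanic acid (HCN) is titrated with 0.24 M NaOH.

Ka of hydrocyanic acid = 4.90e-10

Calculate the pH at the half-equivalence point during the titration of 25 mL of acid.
pH = pKa = 9.31

At the half-equivalence point, [HA] = [A⁻], so by Henderson–Hasselbalch pH = pKa + log(1) = pKa.
pKa = −log(4.90e-10) = 9.31.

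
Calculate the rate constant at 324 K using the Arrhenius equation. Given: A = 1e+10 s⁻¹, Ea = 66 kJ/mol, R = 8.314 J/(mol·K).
2.29e-01 s⁻¹

k = A·exp(-Ea/(R·T)) = 1e+10·exp(-66000/(8.314·324)) = 1e+10·exp(-24.5013) = 1e+10·2.2868e-11 = 2.29e-01 s⁻¹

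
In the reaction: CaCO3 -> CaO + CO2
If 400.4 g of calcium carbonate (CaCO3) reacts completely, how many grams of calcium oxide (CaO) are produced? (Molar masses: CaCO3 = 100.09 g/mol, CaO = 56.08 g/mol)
Moles of CaCO3 = 400.4 g ÷ 100.09 g/mol = 4.0004 mol
Mole ratio: 1 mol CaO / 1 mol CaCO3
Moles of CaO = 4.0004 × (1/1) = 4.0004 mol
Mass of CaO = 4.0004 mol × 56.08 g/mol = 224.3 g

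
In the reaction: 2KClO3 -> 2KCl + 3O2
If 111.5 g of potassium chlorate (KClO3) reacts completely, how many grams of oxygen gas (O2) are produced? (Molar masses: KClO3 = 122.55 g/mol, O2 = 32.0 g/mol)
Moles of KClO3 = 111.5 g ÷ 122.55 g/mol = 0.909833 mol
Mole ratio: 3 mol O2 / 2 mol KClO3
Moles of O2 = 0.909833 × (3/2) = 1.36475 mol
Mass of O2 = 1.36475 mol × 32.0 g/mol = 43.67 g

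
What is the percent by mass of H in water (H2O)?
Mass of H in formula = 1.008 × 2 = 2.016 g/mol
Molar mass = 18.02 g/mol
% H = (2.016/18.02) × 100% = 11.19%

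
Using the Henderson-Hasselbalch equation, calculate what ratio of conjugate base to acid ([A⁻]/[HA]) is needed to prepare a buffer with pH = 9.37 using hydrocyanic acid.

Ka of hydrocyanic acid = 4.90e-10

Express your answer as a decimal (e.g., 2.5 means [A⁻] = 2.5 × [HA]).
[A⁻]/[HA] = 1.149

pKa = −log(4.90e-10) = 9.3098. pH = pKa + log([A⁻]/[HA]). 9.37 = 9.3098 + log(ratio). log(ratio) = 9.37 − 9.3098 = 0.0602. ratio = 10^(0.0602) = 1.149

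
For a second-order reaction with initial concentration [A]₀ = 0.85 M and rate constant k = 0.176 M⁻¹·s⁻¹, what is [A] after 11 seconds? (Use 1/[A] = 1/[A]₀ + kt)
0.3213 M

1/[A] = 1/[A]₀ + k·t = 1/0.85 + (0.176)·(11) = 1.1765 + 1.9360 = 3.1125
[A] = 1/3.1125 = 0.3213 M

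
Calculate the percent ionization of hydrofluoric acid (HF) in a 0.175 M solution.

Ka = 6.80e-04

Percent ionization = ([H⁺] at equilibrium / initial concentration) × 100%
Percent ionization = 6.04%

Let x = [H⁺]. Ka = x²/(C - x) ⇒ x² + (6.80e-04)x - (6.80e-04)(0.175) = 0. x = 1.0574e-02. Percent = (1.0574e-02/0.175) × 100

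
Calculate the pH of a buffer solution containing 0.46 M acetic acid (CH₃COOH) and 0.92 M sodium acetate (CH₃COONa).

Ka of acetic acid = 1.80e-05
pH = 5.05

pKa = -log(1.80e-05) = 4.74. pH = pKa + log([A⁻]/[HA]) = 4.74 + log(0.92/0.46)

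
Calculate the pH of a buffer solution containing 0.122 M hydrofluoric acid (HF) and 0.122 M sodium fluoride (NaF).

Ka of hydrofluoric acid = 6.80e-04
pH = 3.17

pKa = -log(6.80e-04) = 3.17. pH = pKa + log([A⁻]/[HA]) = 3.17 + log(0.122/0.122)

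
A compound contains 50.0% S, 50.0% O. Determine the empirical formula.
Moles of S = 50.0 g / 32.07 g/mol = 1.559 mol
Moles of O = 50.0 g / 16.0 g/mol = 3.125 mol

Smallest moles = 1.559
Divide all by smallest:
S: 1.559 / 1.559 = 1.00
O: 3.125 / 1.559 = 2.00

Empirical formula: SO2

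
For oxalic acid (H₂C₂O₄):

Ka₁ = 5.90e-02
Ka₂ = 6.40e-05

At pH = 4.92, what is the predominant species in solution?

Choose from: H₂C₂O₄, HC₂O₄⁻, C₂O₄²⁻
C₂O₄²⁻

pKa1 = 1.23, pKa2 = 4.19. Each pKa is the crossover between adjacent species; pH = 4.92 lies in the region where C₂O₄²⁻ predominates.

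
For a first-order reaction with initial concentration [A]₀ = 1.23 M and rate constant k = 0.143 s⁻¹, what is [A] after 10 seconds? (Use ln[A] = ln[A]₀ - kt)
0.2943 M

ln[A] = ln[A]₀ - k·t = ln(1.23) - (0.143)·(10) = 0.2070 - 1.4300 = -1.2230
[A] = e^(-1.2230) = 0.2943 M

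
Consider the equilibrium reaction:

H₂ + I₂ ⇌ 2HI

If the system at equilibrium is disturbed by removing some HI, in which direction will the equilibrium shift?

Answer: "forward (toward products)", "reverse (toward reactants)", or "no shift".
forward (toward products)

Apply Le Chatelier's principle: system shifts to counteract the change.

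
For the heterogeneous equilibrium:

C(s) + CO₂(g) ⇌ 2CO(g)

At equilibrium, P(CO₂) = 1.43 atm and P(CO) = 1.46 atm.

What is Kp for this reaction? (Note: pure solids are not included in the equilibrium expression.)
K_p = 1.491

Solid C is excluded.
Kp = P(CO)²/P(CO₂) = (1.46)²/1.43 = 2.132/1.43 = 1.491.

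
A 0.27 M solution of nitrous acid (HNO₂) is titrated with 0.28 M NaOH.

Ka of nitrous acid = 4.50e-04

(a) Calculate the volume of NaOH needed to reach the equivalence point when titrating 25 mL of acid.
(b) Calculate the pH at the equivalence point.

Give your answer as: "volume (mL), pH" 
V = 24.1 mL, pH = 8.24

(a) At equivalence: moles acid = moles base.
moles acid = 0.27 × 0.025 = 0.00675 mol; V_NaOH = 0.00675/0.28 = 0.02411 L = 24.1 mL.
(b) At equivalence, all acid → conjugate base A⁻ at [A⁻] = 0.00675/0.04911 = 0.1375 M.
Kb = Kw/Ka = 1.0e-14/4.50e-04 = 2.222e-11; [OH⁻] = √(Kb·[A⁻]) = 1.748e-06; pOH = 5.76; pH = 14 − pOH = 8.24.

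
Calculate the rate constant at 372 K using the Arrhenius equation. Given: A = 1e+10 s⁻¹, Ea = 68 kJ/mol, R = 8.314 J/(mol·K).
2.83e+00 s⁻¹

k = A·exp(-Ea/(R·T)) = 1e+10·exp(-68000/(8.314·372)) = 1e+10·exp(-21.9865) = 1e+10·2.8274e-10 = 2.83e+00 s⁻¹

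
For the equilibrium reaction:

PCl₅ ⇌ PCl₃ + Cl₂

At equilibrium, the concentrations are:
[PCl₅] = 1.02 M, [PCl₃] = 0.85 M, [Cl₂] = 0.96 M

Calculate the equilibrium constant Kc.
K_c = 0.8000

Kc = ([PCl₃] × [Cl₂]) / ([PCl₅])
   = ((0.85)·(0.96)) / ((1.02))
   = 0.816 / 1.02 = 0.8000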